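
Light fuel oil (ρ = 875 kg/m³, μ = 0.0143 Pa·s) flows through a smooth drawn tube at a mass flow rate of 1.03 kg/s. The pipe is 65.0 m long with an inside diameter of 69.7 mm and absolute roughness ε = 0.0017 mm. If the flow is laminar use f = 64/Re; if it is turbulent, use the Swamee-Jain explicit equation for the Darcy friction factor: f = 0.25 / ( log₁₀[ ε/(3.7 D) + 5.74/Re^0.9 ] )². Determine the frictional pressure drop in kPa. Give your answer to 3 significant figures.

A = πD²/4 = π(0.0697)²/4 = 0.003816 m²; mean velocity V = ṁ/(ρA) = 1.03/(875 · 0.003816) = 0.3085 m/s.
Reynolds number Re = ρVD/μ = 875 · 0.3085 · 0.0697 / 0.0143 = 1316.
Re < 2300 → laminar flow, so f = 64/Re = 64/1316 = 0.04864 (the turbulent correlation is not needed).
Darcy-Weisbach: ΔP = f(L/D)(ρV²/2) = 0.04864·(65/0.0697)·(875·0.3085²/2) = 0.04864·932.6·41.64 = 1889 Pa.
ΔP = 1889 Pa = 1.89 kPa.

ΔP ≈ 1.89 kPa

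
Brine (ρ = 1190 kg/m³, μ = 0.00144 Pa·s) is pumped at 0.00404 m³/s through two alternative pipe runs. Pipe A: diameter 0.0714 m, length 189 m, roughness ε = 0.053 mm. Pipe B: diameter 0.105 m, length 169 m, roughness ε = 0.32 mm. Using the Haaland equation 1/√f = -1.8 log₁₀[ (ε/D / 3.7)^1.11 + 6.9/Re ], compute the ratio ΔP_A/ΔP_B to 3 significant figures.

ΔP_A/ΔP_B ≈ 5.94

Pipe A: V = Q/A = 0.00404/0.004004 = 1.009 m/s; Re = 5.954e+04; ε/D = 0.000742; Haaland → f = 0.02241; ΔP_A = f(L/D)(ρV²/2) = 3.594e+04 Pa.
Pipe B: V = Q/A = 0.00404/0.008659 = 0.4666 m/s; Re = 4.048e+04; ε/D = 0.00305; Haaland → f = 0.02901; ΔP_B = f(L/D)(ρV²/2) = 6048 Pa.
ΔP_A/ΔP_B = 3.594e+04/6048 = 5.94.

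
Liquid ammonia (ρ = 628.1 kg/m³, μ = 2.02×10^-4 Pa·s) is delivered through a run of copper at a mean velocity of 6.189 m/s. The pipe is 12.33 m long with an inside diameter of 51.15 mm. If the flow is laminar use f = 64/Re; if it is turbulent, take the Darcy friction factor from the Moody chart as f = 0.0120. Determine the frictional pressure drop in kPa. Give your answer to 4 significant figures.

Reynolds number Re = ρVD/μ = 628.1 · 6.189 · 0.05115 / 0.000202 = 9.843e+05.
Re > 4000 → turbulent; use the Moody-chart value f = 0.0120.
Darcy-Weisbach: ΔP = f(L/D)(ρV²/2) = 0.012·(12.33/0.05115)·(628.1·6.189²/2) = 0.012·241.1·1.203e+04 = 3.48e+04 Pa.
ΔP = 3.48e+04 Pa = 34.80 kPa.

ΔP ≈ 34.80 kPa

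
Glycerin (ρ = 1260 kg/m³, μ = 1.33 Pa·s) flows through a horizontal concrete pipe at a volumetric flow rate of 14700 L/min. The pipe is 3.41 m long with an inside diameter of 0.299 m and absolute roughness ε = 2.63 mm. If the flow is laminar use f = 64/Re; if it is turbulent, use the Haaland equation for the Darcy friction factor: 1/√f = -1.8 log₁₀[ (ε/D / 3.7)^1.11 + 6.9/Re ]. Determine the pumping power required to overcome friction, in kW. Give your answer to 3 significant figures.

Q = 14700 L/min = 14700/60000 = 0.245 m³/s.
Cross-sectional area A = πD²/4 = π(0.299)²/4 = 0.07022 m²; mean velocity V = Q/A = 0.245/0.07022 = 3.489 m/s.
Reynolds number Re = ρVD/μ = 1260 · 3.489 · 0.299 / 1.33 = 988.4.
Re < 2300 → laminar flow, so f = 64/Re = 64/988.4 = 0.06475 (the turbulent correlation is not needed).
Darcy-Weisbach: ΔP = f(L/D)(ρV²/2) = 0.06475·(3.41/0.299)·(1260·3.489²/2) = 0.06475·11.4·7670 = 5664 Pa.
Pumping power P = QΔP = 0.245·5664 = 1388 W = 1.39 kW.

P ≈ 1.39 kW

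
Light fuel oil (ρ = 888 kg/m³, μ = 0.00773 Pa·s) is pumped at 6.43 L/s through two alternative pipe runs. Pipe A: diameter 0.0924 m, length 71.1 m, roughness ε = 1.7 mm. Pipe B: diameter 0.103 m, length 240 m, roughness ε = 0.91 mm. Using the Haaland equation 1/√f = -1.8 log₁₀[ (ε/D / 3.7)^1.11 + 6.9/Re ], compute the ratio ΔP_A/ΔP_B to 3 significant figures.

Pipe A: V = Q/A = 0.00643/0.006706 = 0.9589 m/s; Re = 1.018e+04; ε/D = 0.0184; Haaland → f = 0.05092; ΔP_A = f(L/D)(ρV²/2) = 1.6e+04 Pa.
Pipe B: V = Q/A = 0.00643/0.008332 = 0.7717 m/s; Re = 9131; ε/D = 0.00883; Haaland → f = 0.04227; ΔP_B = f(L/D)(ρV²/2) = 2.604e+04 Pa.
ΔP_A/ΔP_B = 1.6e+04/2.604e+04 = 0.614.

ΔP_A/ΔP_B ≈ 0.614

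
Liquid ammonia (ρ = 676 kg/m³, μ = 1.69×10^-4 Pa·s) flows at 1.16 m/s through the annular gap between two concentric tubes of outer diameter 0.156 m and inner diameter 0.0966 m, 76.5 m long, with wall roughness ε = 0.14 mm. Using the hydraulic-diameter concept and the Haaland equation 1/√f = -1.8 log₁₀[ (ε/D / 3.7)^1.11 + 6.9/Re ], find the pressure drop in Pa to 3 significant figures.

Hydraulic diameter D_h = 4A/P = D_o - D_i = 0.156 - 0.0966 = 0.0594 m.
Re = ρVD_h/μ = 676·1.16·0.0594/0.000169 = 2.756e+05.
ε/D_h = 0.00014/0.0594 = 0.00236; Haaland gives 1/√f = -1.8 log₁₀[0.000284+2.5e-05] = 6.319, so f = 0.02504.
ΔP = f(L/D_h)(ρV²/2) = 0.02504·76.5/0.0594·454.8 = 1.467e+04 Pa.

ΔP ≈ 14700 Pa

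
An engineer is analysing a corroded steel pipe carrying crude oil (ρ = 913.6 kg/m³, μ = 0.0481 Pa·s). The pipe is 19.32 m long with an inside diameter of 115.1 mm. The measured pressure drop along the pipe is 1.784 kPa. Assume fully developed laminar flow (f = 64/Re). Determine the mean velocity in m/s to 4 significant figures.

For laminar flow, f = 64/Re with Re = ρVD/μ, so Darcy-Weisbach reduces to ΔP = 32μLV/D². Solving for V: V = ΔP·D²/(32μL) = 1784·(0.1151)²/(32·0.0481·19.32) = 0.7948 m/s.
Check: Re = ρVD/μ = 913.6·0.7948·0.1151/0.0481 = 1738 < 2300, so the laminar assumption holds.

V ≈ 0.7948 m/s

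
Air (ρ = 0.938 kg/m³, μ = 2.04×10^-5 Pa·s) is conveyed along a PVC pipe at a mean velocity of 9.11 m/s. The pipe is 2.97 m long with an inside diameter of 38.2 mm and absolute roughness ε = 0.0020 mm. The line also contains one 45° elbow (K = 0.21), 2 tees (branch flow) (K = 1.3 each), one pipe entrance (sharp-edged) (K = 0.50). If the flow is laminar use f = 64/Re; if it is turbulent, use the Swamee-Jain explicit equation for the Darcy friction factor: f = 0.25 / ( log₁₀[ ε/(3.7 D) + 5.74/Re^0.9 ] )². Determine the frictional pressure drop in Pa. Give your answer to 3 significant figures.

Reynolds number Re = ρVD/μ = 0.938 · 9.11 · 0.0382 / 2.04e-05 = 1.6e+04.
Re > 4000 → turbulent. Relative roughness ε/D = 2e-06/0.0382 = 5.24e-05. Swamee-Jain: f = 0.25/(log₁₀[5.24e-05/3.7 + 5.74/1.6e+04^0.9])² = 0.25/(log₁₀[1.42e-05 + 0.000944])² = 0.25/(-3.018)² = 0.02744.
Total minor-loss coefficient ΣK = 1·0.21 + 2·1.3 + 1·0.5 = 3.31.
ΔP = [f·L/D + ΣK]·(ρV²/2) = [0.02744·2.97/0.0382 + 3.31]·(0.938·9.11²/2) = [2.133 + 3.31]·38.92 = 211.9 Pa.

ΔP ≈ 212 Pa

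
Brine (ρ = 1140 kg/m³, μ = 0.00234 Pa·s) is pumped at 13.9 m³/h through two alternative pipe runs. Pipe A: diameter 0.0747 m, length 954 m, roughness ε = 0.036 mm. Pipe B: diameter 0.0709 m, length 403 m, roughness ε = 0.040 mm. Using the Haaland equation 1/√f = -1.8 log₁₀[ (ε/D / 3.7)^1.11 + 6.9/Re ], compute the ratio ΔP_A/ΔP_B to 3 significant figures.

Pipe A: V = Q/A = 0.003861/0.004383 = 0.881 m/s; Re = 3.206e+04; ε/D = 0.000482; Haaland → f = 0.0241; ΔP_A = f(L/D)(ρV²/2) = 1.362e+05 Pa.
Pipe B: V = Q/A = 0.003861/0.003948 = 0.978 m/s; Re = 3.378e+04; ε/D = 0.000564; Haaland → f = 0.02406; ΔP_B = f(L/D)(ρV²/2) = 7.457e+04 Pa.
ΔP_A/ΔP_B = 1.362e+05/7.457e+04 = 1.83.

ΔP_A/ΔP_B ≈ 1.83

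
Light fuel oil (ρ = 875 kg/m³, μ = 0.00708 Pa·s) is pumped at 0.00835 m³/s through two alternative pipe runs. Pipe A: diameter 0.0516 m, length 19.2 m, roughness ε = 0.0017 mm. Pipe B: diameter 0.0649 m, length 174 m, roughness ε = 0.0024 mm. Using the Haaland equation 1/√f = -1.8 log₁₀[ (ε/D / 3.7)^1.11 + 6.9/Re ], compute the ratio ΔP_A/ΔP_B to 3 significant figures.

ΔP_A/ΔP_B ≈ 0.328

Pipe A: V = Q/A = 0.00835/0.002091 = 3.993 m/s; Re = 2.546e+04; ε/D = 3.29e-05; Haaland → f = 0.02431; ΔP_A = f(L/D)(ρV²/2) = 6.31e+04 Pa.
Pipe B: V = Q/A = 0.00835/0.003308 = 2.524 m/s; Re = 2.025e+04; ε/D = 3.7e-05; Haaland → f = 0.02572; ΔP_B = f(L/D)(ρV²/2) = 1.922e+05 Pa.
ΔP_A/ΔP_B = 6.31e+04/1.922e+05 = 0.328.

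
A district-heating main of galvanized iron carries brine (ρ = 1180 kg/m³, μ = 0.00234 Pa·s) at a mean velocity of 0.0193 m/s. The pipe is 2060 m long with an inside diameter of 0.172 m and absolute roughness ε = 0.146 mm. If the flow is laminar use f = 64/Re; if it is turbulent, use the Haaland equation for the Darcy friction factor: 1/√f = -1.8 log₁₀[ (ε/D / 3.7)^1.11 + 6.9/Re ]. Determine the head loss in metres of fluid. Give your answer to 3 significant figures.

Reynolds number Re = ρVD/μ = 1180 · 0.0193 · 0.172 / 0.00234 = 1674.
Re < 2300 → laminar flow, so f = 64/Re = 64/1674 = 0.03823 (the turbulent correlation is not needed).
Darcy-Weisbach: ΔP = f(L/D)(ρV²/2) = 0.03823·(2060/0.172)·(1180·0.0193²/2) = 0.03823·1.198e+04·0.2198 = 100.6 Pa.
Head loss h_f = ΔP/(ρg) = 100.6/(1180·9.81) = 0.00869 m.

h_f ≈ 0.00869 m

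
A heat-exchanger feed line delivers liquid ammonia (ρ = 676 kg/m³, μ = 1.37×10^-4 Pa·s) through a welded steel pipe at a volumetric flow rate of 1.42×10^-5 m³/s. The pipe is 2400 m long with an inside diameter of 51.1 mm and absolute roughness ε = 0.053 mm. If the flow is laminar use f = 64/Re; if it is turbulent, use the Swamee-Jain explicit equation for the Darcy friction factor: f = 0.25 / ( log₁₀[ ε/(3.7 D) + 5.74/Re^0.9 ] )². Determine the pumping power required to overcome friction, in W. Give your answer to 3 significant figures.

P ≈ 3.96×10^-4 W

Cross-sectional area A = πD²/4 = π(0.0511)²/4 = 0.002051 m²; mean velocity V = Q/A = 1.42e-05/0.002051 = 0.006924 m/s.
Reynolds number Re = ρVD/μ = 676 · 0.006924 · 0.0511 / 0.000137 = 1746.
Re < 2300 → laminar flow, so f = 64/Re = 64/1746 = 0.03666 (the turbulent correlation is not needed).
Darcy-Weisbach: ΔP = f(L/D)(ρV²/2) = 0.03666·(2400/0.0511)·(676·0.006924²/2) = 0.03666·4.697e+04·0.0162 = 27.9 Pa.
Pumping power P = QΔP = 1.42e-05·27.9 = 3.962×10^-4 W = 3.96×10^-4 W.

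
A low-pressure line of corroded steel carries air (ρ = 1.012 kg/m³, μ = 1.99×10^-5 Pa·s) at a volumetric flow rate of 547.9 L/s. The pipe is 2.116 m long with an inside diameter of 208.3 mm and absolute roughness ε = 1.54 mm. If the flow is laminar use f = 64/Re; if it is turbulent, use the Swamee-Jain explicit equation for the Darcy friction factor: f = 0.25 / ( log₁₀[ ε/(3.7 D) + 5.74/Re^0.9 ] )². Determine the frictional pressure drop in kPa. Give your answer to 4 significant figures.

Q = 547.9 L/s = 547.9/1000 = 0.5479 m³/s.
Cross-sectional area A = πD²/4 = π(0.2083)²/4 = 0.03408 m²; mean velocity V = Q/A = 0.5479/0.03408 = 16.08 m/s.
Reynolds number Re = ρVD/μ = 1.012 · 16.08 · 0.2083 / 1.99e-05 = 1.703e+05.
Re > 4000 → turbulent. Relative roughness ε/D = 0.00154/0.2083 = 0.00739. Swamee-Jain: f = 0.25/(log₁₀[0.00739/3.7 + 5.74/1.703e+05^0.9])² = 0.25/(log₁₀[0.002 + 0.000112])² = 0.25/(-2.676)² = 0.03492.
Darcy-Weisbach: ΔP = f(L/D)(ρV²/2) = 0.03492·(2.116/0.2083)·(1.012·16.08²/2) = 0.03492·10.16·130.8 = 46.4 Pa.
ΔP = 46.4 Pa = 0.04640 kPa.

ΔP ≈ 0.04640 kPa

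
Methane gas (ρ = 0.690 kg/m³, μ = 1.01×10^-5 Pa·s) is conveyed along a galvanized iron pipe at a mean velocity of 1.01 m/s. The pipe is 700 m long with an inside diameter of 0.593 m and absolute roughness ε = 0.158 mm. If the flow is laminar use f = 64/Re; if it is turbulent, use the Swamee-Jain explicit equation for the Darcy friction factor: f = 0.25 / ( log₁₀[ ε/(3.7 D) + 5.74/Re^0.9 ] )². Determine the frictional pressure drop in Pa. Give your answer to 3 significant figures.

ΔP ≈ 9.42 Pa

Reynolds number Re = ρVD/μ = 0.69 · 1.01 · 0.593 / 1.01e-05 = 4.092e+04.
Re > 4000 → turbulent. Relative roughness ε/D = 0.000158/0.593 = 0.000266. Swamee-Jain: f = 0.25/(log₁₀[0.000266/3.7 + 5.74/4.092e+04^0.9])² = 0.25/(log₁₀[7.2e-05 + 0.000406])² = 0.25/(-3.321)² = 0.02267.
Darcy-Weisbach: ΔP = f(L/D)(ρV²/2) = 0.02267·(700/0.593)·(0.69·1.01²/2) = 0.02267·1180·0.3519 = 9.418 Pa.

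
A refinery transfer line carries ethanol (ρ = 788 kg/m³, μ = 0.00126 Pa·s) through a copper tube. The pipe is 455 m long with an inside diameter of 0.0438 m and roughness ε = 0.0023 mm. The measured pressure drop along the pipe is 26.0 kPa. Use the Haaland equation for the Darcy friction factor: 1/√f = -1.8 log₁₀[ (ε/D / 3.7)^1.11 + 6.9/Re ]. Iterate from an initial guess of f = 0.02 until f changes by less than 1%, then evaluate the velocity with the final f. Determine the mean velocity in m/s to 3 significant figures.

Rearranging Darcy-Weisbach: V = √(2·ΔP·D/(f·L·ρ)). With ε/D = 2.3e-06/0.0438 = 5.25e-05, iterate starting from f = 0.02:
  f = 0.02 → V = √(2·2.6e+04·0.0438/(0.02·455·788)) = 0.5636 m/s; Re = ρVD/μ = 1.544e+04; f → 0.02757
  f = 0.02757 → V = 0.48 m/s; Re = 1.315e+04; f → 0.02875
  f = 0.02875 → V = 0.4701 m/s; Re = 1.288e+04; f → 0.02891
Converged (Δf/f < 1%). With the final f = 0.02891: V = √(2·2.6e+04·0.0438/(0.02891·455·788)) = 0.4688 m/s.

V ≈ 0.469 m/s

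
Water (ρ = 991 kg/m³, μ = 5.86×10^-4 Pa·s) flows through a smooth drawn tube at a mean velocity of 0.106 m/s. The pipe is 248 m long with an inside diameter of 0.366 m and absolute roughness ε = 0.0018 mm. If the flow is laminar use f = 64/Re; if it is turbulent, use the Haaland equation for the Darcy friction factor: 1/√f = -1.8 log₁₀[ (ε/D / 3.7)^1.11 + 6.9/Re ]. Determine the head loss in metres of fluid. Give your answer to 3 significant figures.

Reynolds number Re = ρVD/μ = 991 · 0.106 · 0.366 / 0.000586 = 6.561e+04.
Re > 4000 → turbulent. Relative roughness ε/D = 1.8e-06/0.366 = 4.92e-06. Haaland: 1/√f = -1.8 log₁₀[(4.92e-06/3.7)^1.11 + 6.9/6.561e+04] = -1.8 log₁₀[3e-07 + 0.000105] = 7.158, so f = 0.01952.
Darcy-Weisbach: ΔP = f(L/D)(ρV²/2) = 0.01952·(248/0.366)·(991·0.106²/2) = 0.01952·677.6·5.567 = 73.62 Pa.
Head loss h_f = ΔP/(ρg) = 73.62/(991·9.81) = 0.00757 m.

h_f ≈ 0.00757 m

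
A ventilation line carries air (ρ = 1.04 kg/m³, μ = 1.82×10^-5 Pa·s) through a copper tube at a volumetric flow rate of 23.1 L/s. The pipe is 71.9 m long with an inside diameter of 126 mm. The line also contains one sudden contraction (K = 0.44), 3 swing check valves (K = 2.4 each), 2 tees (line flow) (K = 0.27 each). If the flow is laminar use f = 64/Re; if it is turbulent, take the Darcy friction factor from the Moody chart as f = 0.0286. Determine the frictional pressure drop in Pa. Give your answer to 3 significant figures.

Q = 23.1 L/s = 23.1/1000 = 0.0231 m³/s.
Cross-sectional area A = πD²/4 = π(0.126)²/4 = 0.01247 m²; mean velocity V = Q/A = 0.0231/0.01247 = 1.853 m/s.
Reynolds number Re = ρVD/μ = 1.04 · 1.853 · 0.126 / 1.82e-05 = 1.334e+04.
Re > 4000 → turbulent; use the Moody-chart value f = 0.0286.
Total minor-loss coefficient ΣK = 1·0.44 + 3·2.4 + 2·0.27 = 8.18.
ΔP = [f·L/D + ΣK]·(ρV²/2) = [0.0286·71.9/0.126 + 8.18]·(1.04·1.853²/2) = [16.32 + 8.18]·1.785 = 43.73 Pa.

ΔP ≈ 43.7 Pa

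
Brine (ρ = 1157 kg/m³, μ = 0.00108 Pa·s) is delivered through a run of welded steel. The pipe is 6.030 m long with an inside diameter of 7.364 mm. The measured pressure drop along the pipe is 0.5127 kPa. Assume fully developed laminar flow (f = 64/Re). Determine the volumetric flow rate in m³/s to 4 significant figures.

Q ≈ 5.682×10^-6 m³/s

For laminar flow, f = 64/Re with Re = ρVD/μ, so Darcy-Weisbach reduces to ΔP = 32μLV/D². Solving for V: V = ΔP·D²/(32μL) = 512.7·(0.007364)²/(32·0.00108·6.03) = 0.1334 m/s.
Check: Re = ρVD/μ = 1157·0.1334·0.007364/0.00108 = 1053 < 2300, so the laminar assumption holds.
Q = V·A = 0.1334·(π/4·0.007364²) = 5.682e-06 m³/s = 5.682×10^-6 m³/s.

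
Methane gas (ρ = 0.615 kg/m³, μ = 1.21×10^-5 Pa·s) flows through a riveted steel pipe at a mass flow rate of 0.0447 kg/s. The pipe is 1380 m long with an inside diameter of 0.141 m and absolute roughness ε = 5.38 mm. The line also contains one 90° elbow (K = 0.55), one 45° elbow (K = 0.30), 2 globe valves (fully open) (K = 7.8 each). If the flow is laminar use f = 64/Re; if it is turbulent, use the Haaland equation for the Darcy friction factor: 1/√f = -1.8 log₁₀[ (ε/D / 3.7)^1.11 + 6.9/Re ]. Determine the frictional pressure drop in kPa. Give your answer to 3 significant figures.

ΔP ≈ 4.30 kPa

A = πD²/4 = π(0.141)²/4 = 0.01561 m²; mean velocity V = ṁ/(ρA) = 0.0447/(0.615 · 0.01561) = 4.655 m/s.
Reynolds number Re = ρVD/μ = 0.615 · 4.655 · 0.141 / 1.21e-05 = 3.336e+04.
Re > 4000 → turbulent. Relative roughness ε/D = 0.00538/0.141 = 0.0382. Haaland: 1/√f = -1.8 log₁₀[(0.0382/3.7)^1.11 + 6.9/3.336e+04] = -1.8 log₁₀[0.00623 + 0.000207] = 3.944, so f = 0.06429.
Total minor-loss coefficient ΣK = 1·0.55 + 1·0.3 + 2·7.8 = 16.4.
ΔP = [f·L/D + ΣK]·(ρV²/2) = [0.06429·1380/0.141 + 16.4]·(0.615·4.655²/2) = [629.3 + 16.4]·6.663 = 4302 Pa.
ΔP = 4302 Pa = 4.30 kPa.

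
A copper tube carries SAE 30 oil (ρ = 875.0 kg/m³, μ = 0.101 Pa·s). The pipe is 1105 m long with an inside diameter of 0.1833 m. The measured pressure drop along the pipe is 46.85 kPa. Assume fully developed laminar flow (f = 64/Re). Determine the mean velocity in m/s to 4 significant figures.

V ≈ 0.4408 m/s

For laminar flow, f = 64/Re with Re = ρVD/μ, so Darcy-Weisbach reduces to ΔP = 32μLV/D². Solving for V: V = ΔP·D²/(32μL) = 4.685e+04·(0.1833)²/(32·0.101·1105) = 0.4408 m/s.
Check: Re = ρVD/μ = 875·0.4408·0.1833/0.101 = 699.9 < 2300, so the laminar assumption holds.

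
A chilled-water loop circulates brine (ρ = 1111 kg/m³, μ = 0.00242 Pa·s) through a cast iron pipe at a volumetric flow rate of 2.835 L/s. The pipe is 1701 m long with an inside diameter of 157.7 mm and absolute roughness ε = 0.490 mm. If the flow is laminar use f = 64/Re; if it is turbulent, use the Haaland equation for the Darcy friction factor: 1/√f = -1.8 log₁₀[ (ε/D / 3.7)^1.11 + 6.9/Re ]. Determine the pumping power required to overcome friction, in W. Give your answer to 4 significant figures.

P ≈ 12.42 W

Q = 2.835 L/s = 2.835/1000 = 0.002835 m³/s.
Cross-sectional area A = πD²/4 = π(0.1577)²/4 = 0.01953 m²; mean velocity V = Q/A = 0.002835/0.01953 = 0.1451 m/s.
Reynolds number Re = ρVD/μ = 1111 · 0.1451 · 0.1577 / 0.00242 = 1.051e+04.
Re > 4000 → turbulent. Relative roughness ε/D = 0.00049/0.1577 = 0.00311. Haaland: 1/√f = -1.8 log₁₀[(0.00311/3.7)^1.11 + 6.9/1.051e+04] = -1.8 log₁₀[0.000385 + 0.000657] = 5.368, so f = 0.03471.
Darcy-Weisbach: ΔP = f(L/D)(ρV²/2) = 0.03471·(1701/0.1577)·(1111·0.1451²/2) = 0.03471·1.079e+04·11.7 = 4381 Pa.
Pumping power P = QΔP = 0.002835·4381 = 12.419 W = 12.42 W.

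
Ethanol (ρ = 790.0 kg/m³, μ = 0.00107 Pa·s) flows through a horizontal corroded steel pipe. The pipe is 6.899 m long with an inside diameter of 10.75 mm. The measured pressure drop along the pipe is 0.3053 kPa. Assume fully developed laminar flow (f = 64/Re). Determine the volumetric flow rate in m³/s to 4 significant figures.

For laminar flow, f = 64/Re with Re = ρVD/μ, so Darcy-Weisbach reduces to ΔP = 32μLV/D². Solving for V: V = ΔP·D²/(32μL) = 305.3·(0.01075)²/(32·0.00107·6.899) = 0.1494 m/s.
Check: Re = ρVD/μ = 790·0.1494·0.01075/0.00107 = 1185 < 2300, so the laminar assumption holds.
Q = V·A = 0.1494·(π/4·0.01075²) = 1.356e-05 m³/s = 1.356×10^-5 m³/s.

Q ≈ 1.356×10^-5 m³/s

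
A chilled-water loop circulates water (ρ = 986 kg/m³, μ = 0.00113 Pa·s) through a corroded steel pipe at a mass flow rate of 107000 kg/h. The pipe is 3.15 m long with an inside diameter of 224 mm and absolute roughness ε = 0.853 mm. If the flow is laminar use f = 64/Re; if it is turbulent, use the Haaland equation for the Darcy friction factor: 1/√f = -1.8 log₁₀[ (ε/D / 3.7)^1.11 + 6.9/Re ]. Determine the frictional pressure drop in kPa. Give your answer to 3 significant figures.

ΔP ≈ 0.117 kPa

ṁ = 107000 kg/h = 107000/3600 = 29.72 kg/s.
A = πD²/4 = π(0.224)²/4 = 0.03941 m²; mean velocity V = ṁ/(ρA) = 29.72/(986 · 0.03941) = 0.7649 m/s.
Reynolds number Re = ρVD/μ = 986 · 0.7649 · 0.224 / 0.00113 = 1.495e+05.
Re > 4000 → turbulent. Relative roughness ε/D = 0.000853/0.224 = 0.00381. Haaland: 1/√f = -1.8 log₁₀[(0.00381/3.7)^1.11 + 6.9/1.495e+05] = -1.8 log₁₀[0.000483 + 4.62e-05] = 5.898, so f = 0.02875.
Darcy-Weisbach: ΔP = f(L/D)(ρV²/2) = 0.02875·(3.15/0.224)·(986·0.7649²/2) = 0.02875·14.06·288.5 = 116.6 Pa.
ΔP = 116.6 Pa = 0.117 kPa.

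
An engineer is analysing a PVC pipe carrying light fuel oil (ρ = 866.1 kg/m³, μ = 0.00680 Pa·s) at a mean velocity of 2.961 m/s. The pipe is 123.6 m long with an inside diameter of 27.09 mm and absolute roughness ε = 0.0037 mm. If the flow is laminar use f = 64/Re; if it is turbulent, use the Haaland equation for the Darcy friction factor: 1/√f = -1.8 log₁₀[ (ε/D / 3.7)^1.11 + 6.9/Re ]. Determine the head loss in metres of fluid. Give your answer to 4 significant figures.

h_f ≈ 62.91 m

Reynolds number Re = ρVD/μ = 866.1 · 2.961 · 0.02709 / 0.0068 = 1.022e+04.
Re > 4000 → turbulent. Relative roughness ε/D = 3.7e-06/0.02709 = 0.000137. Haaland: 1/√f = -1.8 log₁₀[(0.000137/3.7)^1.11 + 6.9/1.022e+04] = -1.8 log₁₀[1.2e-05 + 0.000675] = 5.693, so f = 0.03085.
Darcy-Weisbach: ΔP = f(L/D)(ρV²/2) = 0.03085·(123.6/0.02709)·(866.1·2.961²/2) = 0.03085·4563·3797 = 5.345e+05 Pa.
Head loss h_f = ΔP/(ρg) = 5.345e+05/(866.1·9.81) = 62.91 m.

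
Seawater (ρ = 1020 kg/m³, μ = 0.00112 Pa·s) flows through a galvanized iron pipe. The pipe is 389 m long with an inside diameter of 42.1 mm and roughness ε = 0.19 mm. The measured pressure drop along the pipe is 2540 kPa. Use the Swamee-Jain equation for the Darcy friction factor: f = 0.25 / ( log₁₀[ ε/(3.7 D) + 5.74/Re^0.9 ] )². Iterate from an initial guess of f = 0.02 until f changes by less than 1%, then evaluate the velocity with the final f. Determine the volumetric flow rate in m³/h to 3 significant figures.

Rearranging Darcy-Weisbach: V = √(2·ΔP·D/(f·L·ρ)). With ε/D = 0.00019/0.0421 = 0.00451, iterate starting from f = 0.02:
  f = 0.02 → V = √(2·2.54e+06·0.0421/(0.02·389·1020)) = 5.191 m/s; Re = ρVD/μ = 1.99e+05; f → 0.03014
  f = 0.03014 → V = 4.229 m/s; Re = 1.622e+05; f → 0.03027
Converged (Δf/f < 1%). With the final f = 0.03027: V = √(2·2.54e+06·0.0421/(0.03027·389·1020)) = 4.22 m/s.
Q = V·A = 4.22·(π/4·0.0421²) = 0.005874 m³/s = 21.1 m³/h.

Q ≈ 21.1 m³/h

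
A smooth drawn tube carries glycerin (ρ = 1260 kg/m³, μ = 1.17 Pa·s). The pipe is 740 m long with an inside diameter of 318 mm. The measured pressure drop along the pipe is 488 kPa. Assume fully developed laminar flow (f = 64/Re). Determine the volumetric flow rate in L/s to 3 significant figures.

For laminar flow, f = 64/Re with Re = ρVD/μ, so Darcy-Weisbach reduces to ΔP = 32μLV/D². Solving for V: V = ΔP·D²/(32μL) = 4.88e+05·(0.318)²/(32·1.17·740) = 1.781 m/s.
Check: Re = ρVD/μ = 1260·1.781·0.318/1.17 = 610 < 2300, so the laminar assumption holds.
Q = V·A = 1.781·(π/4·0.318²) = 0.1415 m³/s = 141 L/s.

Q ≈ 141 L/s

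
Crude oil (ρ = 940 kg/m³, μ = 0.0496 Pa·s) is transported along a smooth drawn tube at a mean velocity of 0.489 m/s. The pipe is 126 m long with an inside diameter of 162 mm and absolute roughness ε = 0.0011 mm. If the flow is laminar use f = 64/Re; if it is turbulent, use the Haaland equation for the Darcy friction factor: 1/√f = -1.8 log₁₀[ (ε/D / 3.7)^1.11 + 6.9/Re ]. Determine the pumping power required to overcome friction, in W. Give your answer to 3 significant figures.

P ≈ 37.6 W

Reynolds number Re = ρVD/μ = 940 · 0.489 · 0.162 / 0.0496 = 1501.
Re < 2300 → laminar flow, so f = 64/Re = 64/1501 = 0.04263 (the turbulent correlation is not needed).
Darcy-Weisbach: ΔP = f(L/D)(ρV²/2) = 0.04263·(126/0.162)·(940·0.489²/2) = 0.04263·777.8·112.4 = 3726 Pa.
Q = V·A = 0.489·0.02061 = 0.01008 m³/s.
Pumping power P = QΔP = 0.01008·3726 = 37.56 W = 37.6 W.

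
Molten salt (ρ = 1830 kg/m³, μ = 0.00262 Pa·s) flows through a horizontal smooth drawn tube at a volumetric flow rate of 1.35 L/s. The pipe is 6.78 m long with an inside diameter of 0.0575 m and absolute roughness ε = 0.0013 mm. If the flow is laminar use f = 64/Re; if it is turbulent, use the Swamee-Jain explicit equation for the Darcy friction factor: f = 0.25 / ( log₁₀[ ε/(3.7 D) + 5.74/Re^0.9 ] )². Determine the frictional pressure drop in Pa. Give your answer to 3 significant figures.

Q = 1.35 L/s = 1.35/1000 = 0.00135 m³/s.
Cross-sectional area A = πD²/4 = π(0.0575)²/4 = 0.002597 m²; mean velocity V = Q/A = 0.00135/0.002597 = 0.5199 m/s.
Reynolds number Re = ρVD/μ = 1830 · 0.5199 · 0.0575 / 0.00262 = 2.088e+04.
Re > 4000 → turbulent. Relative roughness ε/D = 1.3e-06/0.0575 = 2.26e-05. Swamee-Jain: f = 0.25/(log₁₀[2.26e-05/3.7 + 5.74/2.088e+04^0.9])² = 0.25/(log₁₀[6.11e-06 + 0.000743])² = 0.25/(-3.125)² = 0.0256.
Darcy-Weisbach: ΔP = f(L/D)(ρV²/2) = 0.0256·(6.78/0.0575)·(1830·0.5199²/2) = 0.0256·117.9·247.3 = 746.4 Pa.

ΔP ≈ 746 Pa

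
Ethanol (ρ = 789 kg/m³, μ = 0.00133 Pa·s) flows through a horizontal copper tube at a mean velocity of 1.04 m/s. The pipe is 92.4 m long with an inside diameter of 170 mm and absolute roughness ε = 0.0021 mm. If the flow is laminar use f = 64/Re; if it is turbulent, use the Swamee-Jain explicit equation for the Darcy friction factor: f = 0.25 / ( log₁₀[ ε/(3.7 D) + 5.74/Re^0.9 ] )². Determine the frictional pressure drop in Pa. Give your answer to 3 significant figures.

Reynolds number Re = ρVD/μ = 789 · 1.04 · 0.17 / 0.00133 = 1.049e+05.
Re > 4000 → turbulent. Relative roughness ε/D = 2.1e-06/0.17 = 1.24e-05. Swamee-Jain: f = 0.25/(log₁₀[1.24e-05/3.7 + 5.74/1.049e+05^0.9])² = 0.25/(log₁₀[3.34e-06 + 0.000174])² = 0.25/(-3.751)² = 0.01776.
Darcy-Weisbach: ΔP = f(L/D)(ρV²/2) = 0.01776·(92.4/0.17)·(789·1.04²/2) = 0.01776·543.5·426.7 = 4120 Pa.

ΔP ≈ 4120 Pa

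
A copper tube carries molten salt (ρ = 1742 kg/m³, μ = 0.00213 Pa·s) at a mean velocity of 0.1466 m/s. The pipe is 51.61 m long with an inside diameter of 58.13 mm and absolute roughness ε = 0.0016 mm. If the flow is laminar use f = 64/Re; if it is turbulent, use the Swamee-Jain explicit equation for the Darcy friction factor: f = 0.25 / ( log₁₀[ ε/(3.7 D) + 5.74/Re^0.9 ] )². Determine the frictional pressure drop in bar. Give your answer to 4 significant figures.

Reynolds number Re = ρVD/μ = 1742 · 0.1466 · 0.05813 / 0.00213 = 6970.
Re > 4000 → turbulent. Relative roughness ε/D = 1.6e-06/0.05813 = 2.75e-05. Swamee-Jain: f = 0.25/(log₁₀[2.75e-05/3.7 + 5.74/6970^0.9])² = 0.25/(log₁₀[7.44e-06 + 0.002])² = 0.25/(-2.698)² = 0.03434.
Darcy-Weisbach: ΔP = f(L/D)(ρV²/2) = 0.03434·(51.61/0.05813)·(1742·0.1466²/2) = 0.03434·887.8·18.72 = 570.6 Pa.
ΔP = 570.6 Pa = 0.005706 bar.

ΔP ≈ 0.005706 bar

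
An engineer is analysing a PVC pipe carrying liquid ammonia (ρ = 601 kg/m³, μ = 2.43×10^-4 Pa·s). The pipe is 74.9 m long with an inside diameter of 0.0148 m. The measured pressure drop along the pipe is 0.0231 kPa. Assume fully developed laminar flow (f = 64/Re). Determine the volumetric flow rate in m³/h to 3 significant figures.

For laminar flow, f = 64/Re with Re = ρVD/μ, so Darcy-Weisbach reduces to ΔP = 32μLV/D². Solving for V: V = ΔP·D²/(32μL) = 23.1·(0.0148)²/(32·0.000243·74.9) = 0.008688 m/s.
Check: Re = ρVD/μ = 601·0.008688·0.0148/0.000243 = 318 < 2300, so the laminar assumption holds.
Q = V·A = 0.008688·(π/4·0.0148²) = 1.495e-06 m³/s = 0.00538 m³/h.

Q ≈ 0.00538 m³/h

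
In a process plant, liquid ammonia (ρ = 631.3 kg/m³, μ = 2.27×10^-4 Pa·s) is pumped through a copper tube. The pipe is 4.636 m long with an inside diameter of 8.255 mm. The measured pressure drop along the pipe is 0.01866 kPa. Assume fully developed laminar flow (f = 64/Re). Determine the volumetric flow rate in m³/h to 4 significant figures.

Q ≈ 0.007275 m³/h

For laminar flow, f = 64/Re with Re = ρVD/μ, so Darcy-Weisbach reduces to ΔP = 32μLV/D². Solving for V: V = ΔP·D²/(32μL) = 18.66·(0.008255)²/(32·0.000227·4.636) = 0.03776 m/s.
Check: Re = ρVD/μ = 631.3·0.03776·0.008255/0.000227 = 866.9 < 2300, so the laminar assumption holds.
Q = V·A = 0.03776·(π/4·0.008255²) = 2.021e-06 m³/s = 0.007275 m³/h.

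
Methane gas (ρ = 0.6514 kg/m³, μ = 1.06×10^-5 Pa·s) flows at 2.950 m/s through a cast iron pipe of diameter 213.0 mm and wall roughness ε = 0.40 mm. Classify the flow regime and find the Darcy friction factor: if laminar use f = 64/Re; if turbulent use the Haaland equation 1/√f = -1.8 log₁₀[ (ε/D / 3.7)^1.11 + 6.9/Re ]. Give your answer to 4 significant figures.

f ≈ 0.02671

Re = ρVD/μ = 0.6514·2.95·0.213/1.06e-05 = 3.861e+04.
Re > 4000 → turbulent. ε/D = 0.0004/0.213 = 0.00188; Haaland: 1/√f = -1.8 log₁₀[0.00022 + 0.000179] = 6.118, so f = 0.02671.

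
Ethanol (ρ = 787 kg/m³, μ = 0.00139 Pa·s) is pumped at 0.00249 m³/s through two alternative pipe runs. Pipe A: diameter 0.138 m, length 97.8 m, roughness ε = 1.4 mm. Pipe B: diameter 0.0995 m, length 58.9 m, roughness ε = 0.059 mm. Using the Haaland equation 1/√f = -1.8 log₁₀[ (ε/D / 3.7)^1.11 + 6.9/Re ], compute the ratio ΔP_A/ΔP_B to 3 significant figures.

Pipe A: V = Q/A = 0.00249/0.01496 = 0.1665 m/s; Re = 1.301e+04; ε/D = 0.0101; Haaland → f = 0.04212; ΔP_A = f(L/D)(ρV²/2) = 325.5 Pa.
Pipe B: V = Q/A = 0.00249/0.007776 = 0.3202 m/s; Re = 1.804e+04; ε/D = 0.000593; Haaland → f = 0.02746; ΔP_B = f(L/D)(ρV²/2) = 655.8 Pa.
ΔP_A/ΔP_B = 325.5/655.8 = 0.496.

ΔP_A/ΔP_B ≈ 0.496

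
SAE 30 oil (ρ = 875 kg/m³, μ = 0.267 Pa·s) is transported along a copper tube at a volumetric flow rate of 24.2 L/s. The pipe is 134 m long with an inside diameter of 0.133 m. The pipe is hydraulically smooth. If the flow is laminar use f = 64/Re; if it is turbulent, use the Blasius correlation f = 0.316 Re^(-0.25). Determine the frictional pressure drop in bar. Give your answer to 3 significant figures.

Q = 24.2 L/s = 24.2/1000 = 0.0242 m³/s.
Cross-sectional area A = πD²/4 = π(0.133)²/4 = 0.01389 m²; mean velocity V = Q/A = 0.0242/0.01389 = 1.742 m/s.
Reynolds number Re = ρVD/μ = 875 · 1.742 · 0.133 / 0.267 = 759.2.
Re < 2300 → laminar flow, so f = 64/Re = 64/759.2 = 0.0843 (the turbulent correlation is not needed).
Darcy-Weisbach: ΔP = f(L/D)(ρV²/2) = 0.0843·(134/0.133)·(875·1.742²/2) = 0.0843·1008·1327 = 1.127e+05 Pa.
ΔP = 1.127e+05 Pa = 1.13 bar.

ΔP ≈ 1.13 bar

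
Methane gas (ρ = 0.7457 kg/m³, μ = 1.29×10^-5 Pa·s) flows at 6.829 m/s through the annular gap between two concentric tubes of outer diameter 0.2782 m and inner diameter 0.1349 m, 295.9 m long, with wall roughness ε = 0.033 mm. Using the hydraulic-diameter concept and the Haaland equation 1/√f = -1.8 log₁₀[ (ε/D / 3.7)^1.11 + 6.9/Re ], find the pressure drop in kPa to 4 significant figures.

ΔP ≈ 0.7502 kPa

Hydraulic diameter D_h = 4A/P = D_o - D_i = 0.2782 - 0.1349 = 0.1433 m.
Re = ρVD_h/μ = 0.7457·6.829·0.1433/1.29e-05 = 5.657e+04.
ε/D_h = 3.3e-05/0.1433 = 0.00023; Haaland gives 1/√f = -1.8 log₁₀[2.14e-05+0.000122] = 6.918, so f = 0.02089.
ΔP = f(L/D_h)(ρV²/2) = 0.02089·295.9/0.1433·17.39 = 750.2 Pa.
ΔP = 0.7502 kPa.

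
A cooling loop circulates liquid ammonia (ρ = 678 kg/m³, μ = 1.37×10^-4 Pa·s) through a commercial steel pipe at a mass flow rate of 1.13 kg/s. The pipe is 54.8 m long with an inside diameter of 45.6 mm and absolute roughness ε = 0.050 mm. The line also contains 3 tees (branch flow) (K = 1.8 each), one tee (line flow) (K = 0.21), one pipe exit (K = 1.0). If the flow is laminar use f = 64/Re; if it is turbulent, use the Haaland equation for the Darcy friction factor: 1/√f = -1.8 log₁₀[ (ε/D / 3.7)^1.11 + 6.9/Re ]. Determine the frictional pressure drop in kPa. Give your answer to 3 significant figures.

A = πD²/4 = π(0.0456)²/4 = 0.001633 m²; mean velocity V = ṁ/(ρA) = 1.13/(678 · 0.001633) = 1.021 m/s.
Reynolds number Re = ρVD/μ = 678 · 1.021 · 0.0456 / 0.000137 = 2.303e+05.
Re > 4000 → turbulent. Relative roughness ε/D = 5e-05/0.0456 = 0.0011. Haaland: 1/√f = -1.8 log₁₀[(0.0011/3.7)^1.11 + 6.9/2.303e+05] = -1.8 log₁₀[0.000121 + 3e-05] = 6.877, so f = 0.02115.
Total minor-loss coefficient ΣK = 3·1.8 + 1·0.21 + 1·1 = 6.61.
ΔP = [f·L/D + ΣK]·(ρV²/2) = [0.02115·54.8/0.0456 + 6.61]·(678·1.021²/2) = [25.41 + 6.61]·353.1 = 1.131e+04 Pa.
ΔP = 1.131e+04 Pa = 11.3 kPa.

ΔP ≈ 11.3 kPa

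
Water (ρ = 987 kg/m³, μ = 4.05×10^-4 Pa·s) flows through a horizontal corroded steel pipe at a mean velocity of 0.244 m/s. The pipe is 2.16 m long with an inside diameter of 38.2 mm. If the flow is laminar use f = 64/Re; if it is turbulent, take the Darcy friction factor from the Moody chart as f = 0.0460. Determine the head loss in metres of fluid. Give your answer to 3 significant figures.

h_f ≈ 0.00789 m

Reynolds number Re = ρVD/μ = 987 · 0.244 · 0.0382 / 0.000405 = 2.272e+04.
Re > 4000 → turbulent; use the Moody-chart value f = 0.0460.
Darcy-Weisbach: ΔP = f(L/D)(ρV²/2) = 0.046·(2.16/0.0382)·(987·0.244²/2) = 0.046·56.54·29.38 = 76.42 Pa.
Head loss h_f = ΔP/(ρg) = 76.42/(987·9.81) = 0.00789 m.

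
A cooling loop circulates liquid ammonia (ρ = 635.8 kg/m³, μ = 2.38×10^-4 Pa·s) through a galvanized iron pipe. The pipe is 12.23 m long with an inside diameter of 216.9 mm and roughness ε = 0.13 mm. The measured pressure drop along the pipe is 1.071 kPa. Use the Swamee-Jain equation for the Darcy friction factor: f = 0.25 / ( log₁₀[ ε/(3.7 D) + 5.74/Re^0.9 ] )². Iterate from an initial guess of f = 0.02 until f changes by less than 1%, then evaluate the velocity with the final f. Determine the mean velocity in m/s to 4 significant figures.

Rearranging Darcy-Weisbach: V = √(2·ΔP·D/(f·L·ρ)). With ε/D = 0.00013/0.2169 = 0.000599, iterate starting from f = 0.02:
  f = 0.02 → V = √(2·1071·0.2169/(0.02·12.23·635.8)) = 1.728 m/s; Re = ρVD/μ = 1.002e+06; f → 0.01794
  f = 0.01794 → V = 1.825 m/s; Re = 1.058e+06; f → 0.01791
Converged (Δf/f < 1%). With the final f = 0.01791: V = √(2·1071·0.2169/(0.01791·12.23·635.8)) = 1.826 m/s.

V ≈ 1.826 m/s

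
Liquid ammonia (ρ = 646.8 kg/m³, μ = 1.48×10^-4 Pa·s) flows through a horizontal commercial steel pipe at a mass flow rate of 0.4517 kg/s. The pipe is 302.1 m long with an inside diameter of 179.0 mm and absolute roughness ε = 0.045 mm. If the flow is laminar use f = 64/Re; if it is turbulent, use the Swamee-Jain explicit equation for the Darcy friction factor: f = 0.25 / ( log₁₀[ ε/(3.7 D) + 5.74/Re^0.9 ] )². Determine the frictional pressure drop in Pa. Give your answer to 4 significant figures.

ΔP ≈ 10.90 Pa

A = πD²/4 = π(0.179)²/4 = 0.02516 m²; mean velocity V = ṁ/(ρA) = 0.4517/(646.8 · 0.02516) = 0.02775 m/s.
Reynolds number Re = ρVD/μ = 646.8 · 0.02775 · 0.179 / 0.000148 = 2.171e+04.
Re > 4000 → turbulent. Relative roughness ε/D = 4.5e-05/0.179 = 0.000251. Swamee-Jain: f = 0.25/(log₁₀[0.000251/3.7 + 5.74/2.171e+04^0.9])² = 0.25/(log₁₀[6.79e-05 + 0.000718])² = 0.25/(-3.105)² = 0.02593.
Darcy-Weisbach: ΔP = f(L/D)(ρV²/2) = 0.02593·(302.1/0.179)·(646.8·0.02775²/2) = 0.02593·1688·0.2491 = 10.9 Pa.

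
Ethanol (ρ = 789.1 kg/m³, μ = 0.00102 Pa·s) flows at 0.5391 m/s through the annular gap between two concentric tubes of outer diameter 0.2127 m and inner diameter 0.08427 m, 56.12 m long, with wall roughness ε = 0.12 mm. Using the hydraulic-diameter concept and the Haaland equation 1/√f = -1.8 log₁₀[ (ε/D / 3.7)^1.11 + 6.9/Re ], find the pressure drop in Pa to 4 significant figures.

Hydraulic diameter D_h = 4A/P = D_o - D_i = 0.2127 - 0.08427 = 0.1284 m.
Re = ρVD_h/μ = 789.1·0.5391·0.1284/0.00102 = 5.356e+04.
ε/D_h = 0.00012/0.1284 = 0.000934; Haaland gives 1/√f = -1.8 log₁₀[0.000102+0.000129] = 6.548, so f = 0.02332.
ΔP = f(L/D_h)(ρV²/2) = 0.02332·56.12/0.1284·114.7 = 1169 Pa.

ΔP ≈ 1169 Pa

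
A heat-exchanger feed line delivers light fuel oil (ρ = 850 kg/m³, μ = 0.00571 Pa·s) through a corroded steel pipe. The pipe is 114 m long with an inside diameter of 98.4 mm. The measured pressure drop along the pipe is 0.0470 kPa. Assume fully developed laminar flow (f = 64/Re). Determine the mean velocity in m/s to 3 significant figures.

V ≈ 0.0218 m/s

For laminar flow, f = 64/Re with Re = ρVD/μ, so Darcy-Weisbach reduces to ΔP = 32μLV/D². Solving for V: V = ΔP·D²/(32μL) = 47·(0.0984)²/(32·0.00571·114) = 0.02185 m/s.
Check: Re = ρVD/μ = 850·0.02185·0.0984/0.00571 = 320 < 2300, so the laminar assumption holds.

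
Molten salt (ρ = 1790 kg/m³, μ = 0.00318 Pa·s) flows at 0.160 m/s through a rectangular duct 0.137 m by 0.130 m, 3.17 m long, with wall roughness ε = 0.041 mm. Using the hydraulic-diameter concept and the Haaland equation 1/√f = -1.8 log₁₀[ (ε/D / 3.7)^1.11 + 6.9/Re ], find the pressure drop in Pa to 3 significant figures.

Hydraulic diameter D_h = 4A/P = 4·(0.137·0.13)/(2·(0.137+0.13)) = 0.07124/0.534 = 0.1334 m.
Re = ρVD_h/μ = 1790·0.16·0.1334/0.00318 = 1.202e+04.
ε/D_h = 4.1e-05/0.1334 = 0.000307; Haaland gives 1/√f = -1.8 log₁₀[2.95e-05+0.000574] = 5.794, so f = 0.02978.
ΔP = f(L/D_h)(ρV²/2) = 0.02978·3.17/0.1334·22.91 = 16.22 Pa.

ΔP ≈ 16.2 Pa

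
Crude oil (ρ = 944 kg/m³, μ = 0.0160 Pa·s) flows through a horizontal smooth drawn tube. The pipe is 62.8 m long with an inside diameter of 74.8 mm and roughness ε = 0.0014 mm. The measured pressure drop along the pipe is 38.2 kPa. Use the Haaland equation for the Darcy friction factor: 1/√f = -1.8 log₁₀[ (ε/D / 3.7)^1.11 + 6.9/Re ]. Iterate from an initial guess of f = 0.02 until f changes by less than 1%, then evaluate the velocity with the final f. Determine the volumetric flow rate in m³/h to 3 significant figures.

Q ≈ 26.8 m³/h

Rearranging Darcy-Weisbach: V = √(2·ΔP·D/(f·L·ρ)). With ε/D = 1.4e-06/0.0748 = 1.87e-05, iterate starting from f = 0.02:
  f = 0.02 → V = √(2·3.82e+04·0.0748/(0.02·62.8·944)) = 2.195 m/s; Re = ρVD/μ = 9689; f → 0.03117
  f = 0.03117 → V = 1.759 m/s; Re = 7761; f → 0.03317
  f = 0.03317 → V = 1.705 m/s; Re = 7523; f → 0.03346
Converged (Δf/f < 1%). With the final f = 0.03346: V = √(2·3.82e+04·0.0748/(0.03346·62.8·944)) = 1.697 m/s.
Q = V·A = 1.697·(π/4·0.0748²) = 0.007458 m³/s = 26.8 m³/h.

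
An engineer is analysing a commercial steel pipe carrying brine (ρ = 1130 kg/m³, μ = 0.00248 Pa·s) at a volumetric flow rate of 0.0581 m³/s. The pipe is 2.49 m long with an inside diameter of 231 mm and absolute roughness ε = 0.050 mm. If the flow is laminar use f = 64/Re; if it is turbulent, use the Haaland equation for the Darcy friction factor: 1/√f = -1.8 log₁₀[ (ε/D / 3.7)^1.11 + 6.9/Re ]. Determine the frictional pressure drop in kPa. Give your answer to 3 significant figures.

ΔP ≈ 0.208 kPa

Cross-sectional area A = πD²/4 = π(0.231)²/4 = 0.04191 m²; mean velocity V = Q/A = 0.0581/0.04191 = 1.386 m/s.
Reynolds number Re = ρVD/μ = 1130 · 1.386 · 0.231 / 0.00248 = 1.459e+05.
Re > 4000 → turbulent. Relative roughness ε/D = 5e-05/0.231 = 0.000216. Haaland: 1/√f = -1.8 log₁₀[(0.000216/3.7)^1.11 + 6.9/1.459e+05] = -1.8 log₁₀[2e-05 + 4.73e-05] = 7.509, so f = 0.01773.
Darcy-Weisbach: ΔP = f(L/D)(ρV²/2) = 0.01773·(2.49/0.231)·(1130·1.386²/2) = 0.01773·10.78·1086 = 207.6 Pa.
ΔP = 207.6 Pa = 0.208 kPa.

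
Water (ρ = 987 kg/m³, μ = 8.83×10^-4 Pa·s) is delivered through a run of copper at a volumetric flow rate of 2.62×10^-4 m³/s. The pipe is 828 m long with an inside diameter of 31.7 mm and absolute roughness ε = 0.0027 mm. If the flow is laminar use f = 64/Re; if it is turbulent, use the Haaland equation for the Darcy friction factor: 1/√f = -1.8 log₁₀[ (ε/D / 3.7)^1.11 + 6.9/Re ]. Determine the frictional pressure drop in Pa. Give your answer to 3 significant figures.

ΔP ≈ 42100 Pa

Cross-sectional area A = πD²/4 = π(0.0317)²/4 = 0.0007892 m²; mean velocity V = Q/A = 0.000262/0.0007892 = 0.332 m/s.
Reynolds number Re = ρVD/μ = 987 · 0.332 · 0.0317 / 0.000883 = 1.176e+04.
Re > 4000 → turbulent. Relative roughness ε/D = 2.7e-06/0.0317 = 8.52e-05. Haaland: 1/√f = -1.8 log₁₀[(8.52e-05/3.7)^1.11 + 6.9/1.176e+04] = -1.8 log₁₀[7.11e-06 + 0.000587] = 5.808, so f = 0.02965.
Darcy-Weisbach: ΔP = f(L/D)(ρV²/2) = 0.02965·(828/0.0317)·(987·0.332²/2) = 0.02965·2.612e+04·54.38 = 4.212e+04 Pa.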